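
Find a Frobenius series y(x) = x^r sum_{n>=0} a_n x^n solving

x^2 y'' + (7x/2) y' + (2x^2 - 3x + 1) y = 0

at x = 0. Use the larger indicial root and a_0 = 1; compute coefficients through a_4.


Write in Frobenius form y'' + (p(x)/x) y' + (q(x)/x^2) y = 0:
  p(x) = 7/2,  q(x) = 2x^2 - 3x + 1.
Indicial equation: r(r-1) + (7/2) r + (1) = 0 -> roots r_1 = -1/2, r_2 = -2.
Take r = r_1 = -1/2. Let y(x) = x^r sum_{n>=0} a_n x^n with a_0 = 1.
Substitute y = x^r sum a_n x^n and match x^{r+n}. The recurrence is
  D(n) a_n - 3 a_{n-1} + 2 a_{n-2} = 0,  where D(n) = (r+n)(r+n-1) + (7/2)(r+n) + (1).
  a_n = [3 a_{n-1} - 2 a_{n-2}] / D(n).
Since the indicial polynomial factors as (r - r_1)(r - r_2), D(n) = (r_1 + n - r_1)(r_1 + n - r_2) = n(n + 3/2).
Evaluating step by step (a_0 = 1):
  n = 1: D(1) = 1(1 + 3/2) = 5/2; numerator = 3(1) = 3; a_1 = (3)/(5/2) = 6/5
  n = 2: D(2) = 2(2 + 3/2) = 7; numerator = 3(6/5) - 2(1) = 8/5; a_2 = (8/5)/(7) = 8/35
  n = 3: D(3) = 3(3 + 3/2) = 27/2; numerator = 3(8/35) - 2(6/5) = -12/7; a_3 = (-12/7)/(27/2) = -8/63
  n = 4: D(4) = 4(4 + 3/2) = 22; numerator = 3(-8/63) - 2(8/35) = -88/105; a_4 = (-88/105)/(22) = -4/105

r = -1/2; a_0 = 1; a_1 = 6/5; a_2 = 8/35; a_3 = -8/63; a_4 = -4/105


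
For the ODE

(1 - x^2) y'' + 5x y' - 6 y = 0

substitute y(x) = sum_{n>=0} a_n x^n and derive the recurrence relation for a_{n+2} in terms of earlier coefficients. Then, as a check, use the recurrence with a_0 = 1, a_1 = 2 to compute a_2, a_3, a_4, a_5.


Substitute y = sum_n a_n x^n.
(1 - 1 x^2) y'' contributes (n+2)(n+1) a_{n+2} - n(n-1) a_n at x^n.
5 x y'(x) contributes 5 n a_n at x^n.
-6 y(x) contributes -6 a_n at x^n.
Matching x^n: (n+2)(n+1) a_{n+2} + (-n(n-1) + 5 n - 6) a_n = 0.
Thus a_{n+2} = (n(n-1) - 5 n + 6) / ((n+1)(n+2)) * a_n.

Check with a_0 = 1, a_1 = 2 (apply the recurrence for n = 0, 1, 2, 3): a_0 = 1, a_1 = 2, a_2 = 3, a_3 = 1/3, a_4 = -1/2, a_5 = -1/20.

a_(n+2) = (n(n-1) - 5 n + 6) / ((n+1)(n+2)) * a_n; check: a_0 = 1, a_1 = 2, a_2 = 3, a_3 = 1/3, a_4 = -1/2, a_5 = -1/20


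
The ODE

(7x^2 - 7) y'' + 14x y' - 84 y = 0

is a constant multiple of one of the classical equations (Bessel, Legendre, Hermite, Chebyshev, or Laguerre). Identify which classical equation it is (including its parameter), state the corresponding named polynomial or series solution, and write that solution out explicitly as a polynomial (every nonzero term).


All three coefficients share the factor -7; dividing through by -7 gives  (1 - x^2) y'' - 2x y' + 12 y = 0.
This matches the Legendre equation (1 - x^2) y'' - 2x y' + n(n+1) y = 0 (note the -2x y' term) with n(n+1) = 12, so n = 3; the polynomial solution is P_3(x).
With y = sum_k a_k x^k, matching x^k gives (k+2)(k+1) a_{k+2} = [k(k+1) - n(n+1)] a_k = (k - 3)(k + 4) a_k. The right side vanishes at k = 3, so the series with the parity of 3 terminates at degree 3.
Standard normalization (P_n(1) = 1): leading coefficient (2n)!/(2^n (n!)^2) = 720/(8*36) = 5/2, so a_3 = 5/2. Work downward with a_k = (k+1)(k+2) a_{k+2} / ((k - 3)(k + 4)):
  a_1 = (2)(3)(5/2) / ((1 - 3)(1 + 4)) = 15/(-10) = -3/2
Hence P_3(x) = 5 x^3/2 - 3 x/2.

P_3(x); series = 5 x^3/2 - 3 x/2


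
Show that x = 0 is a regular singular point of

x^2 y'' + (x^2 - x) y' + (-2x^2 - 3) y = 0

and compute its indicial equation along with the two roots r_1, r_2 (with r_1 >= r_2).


Divide by x^2 to reach normal form y'' + P_1(x) y' + P_2(x) y = 0 with P_1(x) = 1 - 1/x and P_2(x) = -2 - 3/x^2.
x = 0 is a singular point because the y'-coefficient 1 - 1/x has a pole at x = 0 and the y-coefficient -2 - 3/x^2 has a pole at x = 0.
It is a regular singular point because x P_1(x) = p(x) = x - 1 and x^2 P_2(x) = q(x) = -2x^2 - 3 are polynomials, hence analytic at x = 0.
p(0) = -1,  q(0) = -3.
Indicial equation: r(r-1) + p(0) r + q(0) = 0, i.e. r^2 + (p(0) - 1) r + q(0) = 0, i.e. r^2 - 2 r - 3 = 0.
Discriminant: (-2)^2 - 4(-3) = 16, so r = (2 ± 4)/2.
Solving: r_1 = 3, r_2 = -1.

indicial: r^2 - 2 r - 3 = 0; roots r_1 = 3, r_2 = -1


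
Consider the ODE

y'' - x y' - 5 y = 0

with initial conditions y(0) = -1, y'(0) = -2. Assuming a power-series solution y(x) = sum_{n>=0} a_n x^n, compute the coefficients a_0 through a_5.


Ansatz: y(x) = sum_{n>=0} a_n x^n, so y'(x) = sum_{n>=1} n a_n x^(n-1) and y''(x) = sum_{n>=2} n(n-1) a_n x^(n-2).
Substitute into P(x) y'' + Q(x) y' + R(x) y = 0 with P(x) = 1, Q(x) = -x, R(x) = -5, and match powers of x.
Initial conditions: a_0 = -1, a_1 = -2.
Setting the coefficient of each power of x to zero and solving order by order (substituting the coefficients already found):
  x^0: 2 a_2 - 5 a_0 = 0  ->  2 a_2 = 5 a_0 = -5  ->  a_2 = -5/2
  x^1: 6 a_3 - 6 a_1 = 0  ->  6 a_3 = 6 a_1 = -12  ->  a_3 = -2
  x^2: 12 a_4 - 7 a_2 = 0  ->  12 a_4 = 7 a_2 = -35/2  ->  a_4 = -35/24
  x^3: 20 a_5 - 8 a_3 = 0  ->  20 a_5 = 8 a_3 = -16  ->  a_5 = -4/5
Truncated series: y(x) = -1 - 2 x - (5/2) x^2 - 2 x^3 - (35/24) x^4 - (4/5) x^5 + O(x^6).

a_0 = -1; a_1 = -2; a_2 = -5/2; a_3 = -2; a_4 = -35/24; a_5 = -4/5


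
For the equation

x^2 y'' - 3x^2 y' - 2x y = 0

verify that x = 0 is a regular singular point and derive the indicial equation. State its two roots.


Divide by x^2 to reach normal form y'' + P_1(x) y' + P_2(x) y = 0 with P_1(x) = -3 and P_2(x) = -2/x.
x = 0 is a singular point because the y-coefficient -2/x has a pole at x = 0.
It is a regular singular point because x P_1(x) = p(x) = -3x and x^2 P_2(x) = q(x) = -2x are polynomials, hence analytic at x = 0.
p(0) = 0,  q(0) = 0.
Indicial equation: r(r-1) + p(0) r + q(0) = 0, i.e. r^2 + (p(0) - 1) r + q(0) = 0, i.e. r^2 - 1 r = 0.
Discriminant: (-1)^2 - 4(0) = 1, so r = (1 ± 1)/2.
Solving: r_1 = 1, r_2 = 0.

indicial: r^2 - 1 r = 0; roots r_1 = 1, r_2 = 0


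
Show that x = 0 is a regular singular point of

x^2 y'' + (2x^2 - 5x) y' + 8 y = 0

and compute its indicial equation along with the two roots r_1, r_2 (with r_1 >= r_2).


Divide by x^2 to reach normal form y'' + P_1(x) y' + P_2(x) y = 0 with P_1(x) = 2 - 5/x and P_2(x) = 8/x^2.
x = 0 is a singular point because the y'-coefficient 2 - 5/x has a pole at x = 0 and the y-coefficient 8/x^2 has a pole at x = 0.
It is a regular singular point because x P_1(x) = p(x) = 2x - 5 and x^2 P_2(x) = q(x) = 8 are polynomials, hence analytic at x = 0.
p(0) = -5,  q(0) = 8.
Indicial equation: r(r-1) + p(0) r + q(0) = 0, i.e. r^2 + (p(0) - 1) r + q(0) = 0, i.e. r^2 - 6 r + 8 = 0.
Discriminant: (-6)^2 - 4(8) = 4, so r = (6 ± 2)/2.
Solving: r_1 = 4, r_2 = 2.

indicial: r^2 - 6 r + 8 = 0; roots r_1 = 4, r_2 = 2


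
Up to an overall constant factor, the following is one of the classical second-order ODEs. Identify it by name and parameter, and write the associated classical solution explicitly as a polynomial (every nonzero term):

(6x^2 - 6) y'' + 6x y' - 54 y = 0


All three coefficients share the factor -6; dividing through by -6 gives  (1 - x^2) y'' - x y' + 9 y = 0.
This matches the Chebyshev equation (1 - x^2) y'' - x y' + n^2 y = 0 (note the -x y' term, not -2x y') with n^2 = 9, so n = 3; the polynomial solution is T_3(x).
With y = sum_k a_k x^k, matching x^k gives (k+2)(k+1) a_{k+2} = (k^2 - n^2) a_k = (k - 3)(k + 3) a_k. The right side vanishes at k = 3, so the series with the parity of 3 terminates at degree 3.
Standard normalization: leading coefficient of T_n is 2^(n-1), so a_3 = 2^2 = 4. Work downward with a_k = (k+1)(k+2) a_{k+2} / ((k - 3)(k + 3)):
  a_1 = (2)(3)(4) / ((1 - 3)(1 + 3)) = 24/(-8) = -3
Hence T_3(x) = 4 x^3 - 3 x.

T_3(x); series = 4 x^3 - 3 x


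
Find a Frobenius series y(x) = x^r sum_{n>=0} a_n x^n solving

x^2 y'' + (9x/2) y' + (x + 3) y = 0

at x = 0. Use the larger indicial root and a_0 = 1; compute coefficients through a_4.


Write in Frobenius form y'' + (p(x)/x) y' + (q(x)/x^2) y = 0:
  p(x) = 9/2,  q(x) = x + 3.
Indicial equation: r(r-1) + (9/2) r + (3) = 0 -> roots r_1 = -3/2, r_2 = -2.
Take r = r_1 = -3/2. Let y(x) = x^r sum_{n>=0} a_n x^n with a_0 = 1.
Substitute y = x^r sum a_n x^n and match x^{r+n}. The recurrence is
  D(n) a_n + 1 a_{n-1} = 0,  where D(n) = (r+n)(r+n-1) + (9/2)(r+n) + (3).
  a_n = -1 / D(n) * a_{n-1}.
Since the indicial polynomial factors as (r - r_1)(r - r_2), D(n) = (r_1 + n - r_1)(r_1 + n - r_2) = n(n + 1/2).
Evaluating step by step (a_0 = 1):
  n = 1: D(1) = 1(1 + 1/2) = 3/2; numerator = -1(1) = -1; a_1 = (-1)/(3/2) = -2/3
  n = 2: D(2) = 2(2 + 1/2) = 5; numerator = -1(-2/3) = 2/3; a_2 = (2/3)/(5) = 2/15
  n = 3: D(3) = 3(3 + 1/2) = 21/2; numerator = -1(2/15) = -2/15; a_3 = (-2/15)/(21/2) = -4/315
  n = 4: D(4) = 4(4 + 1/2) = 18; numerator = -1(-4/315) = 4/315; a_4 = (4/315)/(18) = 2/2835

r = -3/2; a_0 = 1; a_1 = -2/3; a_2 = 2/15; a_3 = -4/315; a_4 = 2/2835


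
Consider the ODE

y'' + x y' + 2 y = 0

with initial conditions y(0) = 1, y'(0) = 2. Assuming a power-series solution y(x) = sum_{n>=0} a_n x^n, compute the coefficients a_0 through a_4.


Ansatz: y(x) = sum_{n>=0} a_n x^n, so y'(x) = sum_{n>=1} n a_n x^(n-1) and y''(x) = sum_{n>=2} n(n-1) a_n x^(n-2).
Substitute into P(x) y'' + Q(x) y' + R(x) y = 0 with P(x) = 1, Q(x) = x, R(x) = 2, and match powers of x.
Initial conditions: a_0 = 1, a_1 = 2.
Setting the coefficient of each power of x to zero and solving order by order (substituting the coefficients already found):
  x^0: 2 a_2 + 2 a_0 = 0  ->  2 a_2 = -2 a_0 = -2  ->  a_2 = -1
  x^1: 6 a_3 + 3 a_1 = 0  ->  6 a_3 = -3 a_1 = -6  ->  a_3 = -1
  x^2: 12 a_4 + 4 a_2 = 0  ->  12 a_4 = -4 a_2 = 4  ->  a_4 = 1/3
Truncated series: y(x) = 1 + 2 x - x^2 - x^3 + (1/3) x^4 + O(x^5).

a_0 = 1; a_1 = 2; a_2 = -1; a_3 = -1; a_4 = 1/3


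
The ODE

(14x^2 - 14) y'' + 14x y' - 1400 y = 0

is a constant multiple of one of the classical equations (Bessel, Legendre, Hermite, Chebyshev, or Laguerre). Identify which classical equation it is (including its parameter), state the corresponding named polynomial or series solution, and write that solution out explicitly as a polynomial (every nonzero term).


All three coefficients share the factor -14; dividing through by -14 gives  (1 - x^2) y'' - x y' + 100 y = 0.
This matches the Chebyshev equation (1 - x^2) y'' - x y' + n^2 y = 0 (note the -x y' term, not -2x y') with n^2 = 100, so n = 10; the polynomial solution is T_10(x).
With y = sum_k a_k x^k, matching x^k gives (k+2)(k+1) a_{k+2} = (k^2 - n^2) a_k = (k - 10)(k + 10) a_k. The right side vanishes at k = 10, so the series with the parity of 10 terminates at degree 10.
Standard normalization: leading coefficient of T_n is 2^(n-1), so a_10 = 2^9 = 512. Work downward with a_k = (k+1)(k+2) a_{k+2} / ((k - 10)(k + 10)):
  a_8 = (9)(10)(512) / ((8 - 10)(8 + 10)) = 46080/(-36) = -1280
  a_6 = (7)(8)(-1280) / ((6 - 10)(6 + 10)) = -71680/(-64) = 1120
  a_4 = (5)(6)(1120) / ((4 - 10)(4 + 10)) = 33600/(-84) = -400
  a_2 = (3)(4)(-400) / ((2 - 10)(2 + 10)) = -4800/(-96) = 50
  a_0 = (1)(2)(50) / ((0 - 10)(0 + 10)) = 100/(-100) = -1
Hence T_10(x) = 512 x^10 - 1280 x^8 + 1120 x^6 - 400 x^4 + 50 x^2 - 1.

T_10(x); series = 512 x^10 - 1280 x^8 + 1120 x^6 - 400 x^4 + 50 x^2 - 1


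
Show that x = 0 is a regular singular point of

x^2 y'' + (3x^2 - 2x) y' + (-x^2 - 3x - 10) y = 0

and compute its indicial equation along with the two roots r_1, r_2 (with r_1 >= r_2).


Divide by x^2 to reach normal form y'' + P_1(x) y' + P_2(x) y = 0 with P_1(x) = 3 - 2/x and P_2(x) = -1 - 3/x - 10/x^2.
x = 0 is a singular point because the y'-coefficient 3 - 2/x has a pole at x = 0 and the y-coefficient -1 - 3/x - 10/x^2 has a pole at x = 0.
It is a regular singular point because x P_1(x) = p(x) = 3x - 2 and x^2 P_2(x) = q(x) = -x^2 - 3x - 10 are polynomials, hence analytic at x = 0.
p(0) = -2,  q(0) = -10.
Indicial equation: r(r-1) + p(0) r + q(0) = 0, i.e. r^2 + (p(0) - 1) r + q(0) = 0, i.e. r^2 - 3 r - 10 = 0.
Discriminant: (-3)^2 - 4(-10) = 49, so r = (3 ± 7)/2.
Solving: r_1 = 5, r_2 = -2.

indicial: r^2 - 3 r - 10 = 0; roots r_1 = 5, r_2 = -2


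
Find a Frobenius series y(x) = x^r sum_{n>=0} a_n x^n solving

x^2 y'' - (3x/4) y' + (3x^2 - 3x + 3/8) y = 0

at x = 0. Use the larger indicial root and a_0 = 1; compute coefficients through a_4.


Write in Frobenius form y'' + (p(x)/x) y' + (q(x)/x^2) y = 0:
  p(x) = -3/4,  q(x) = 3x^2 - 3x + 3/8.
Indicial equation: r(r-1) + (-3/4) r + (3/8) = 0 -> roots r_1 = 3/2, r_2 = 1/4.
Take r = r_1 = 3/2. Let y(x) = x^r sum_{n>=0} a_n x^n with a_0 = 1.
Substitute y = x^r sum a_n x^n and match x^{r+n}. The recurrence is
  D(n) a_n - 3 a_{n-1} + 3 a_{n-2} = 0,  where D(n) = (r+n)(r+n-1) + (-3/4)(r+n) + (3/8).
  a_n = [3 a_{n-1} - 3 a_{n-2}] / D(n).
Since the indicial polynomial factors as (r - r_1)(r - r_2), D(n) = (r_1 + n - r_1)(r_1 + n - r_2) = n(n + 5/4).
Evaluating step by step (a_0 = 1):
  n = 1: D(1) = 1(1 + 5/4) = 9/4; numerator = 3(1) = 3; a_1 = (3)/(9/4) = 4/3
  n = 2: D(2) = 2(2 + 5/4) = 13/2; numerator = 3(4/3) - 3(1) = 1; a_2 = (1)/(13/2) = 2/13
  n = 3: D(3) = 3(3 + 5/4) = 51/4; numerator = 3(2/13) - 3(4/3) = -46/13; a_3 = (-46/13)/(51/4) = -184/663
  n = 4: D(4) = 4(4 + 5/4) = 21; numerator = 3(-184/663) - 3(2/13) = -22/17; a_4 = (-22/17)/(21) = -22/357

r = 3/2; a_0 = 1; a_1 = 4/3; a_2 = 2/13; a_3 = -184/663; a_4 = -22/357


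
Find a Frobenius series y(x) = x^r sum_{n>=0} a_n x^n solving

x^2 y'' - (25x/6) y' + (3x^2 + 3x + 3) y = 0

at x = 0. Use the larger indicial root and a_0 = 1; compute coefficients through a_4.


Write in Frobenius form y'' + (p(x)/x) y' + (q(x)/x^2) y = 0:
  p(x) = -25/6,  q(x) = 3x^2 + 3x + 3.
Indicial equation: r(r-1) + (-25/6) r + (3) = 0 -> roots r_1 = 9/2, r_2 = 2/3.
Take r = r_1 = 9/2. Let y(x) = x^r sum_{n>=0} a_n x^n with a_0 = 1.
Substitute y = x^r sum a_n x^n and match x^{r+n}. The recurrence is
  D(n) a_n + 3 a_{n-1} + 3 a_{n-2} = 0,  where D(n) = (r+n)(r+n-1) + (-25/6)(r+n) + (3).
  a_n = [-3 a_{n-1} - 3 a_{n-2}] / D(n).
Since the indicial polynomial factors as (r - r_1)(r - r_2), D(n) = (r_1 + n - r_1)(r_1 + n - r_2) = n(n + 23/6).
Evaluating step by step (a_0 = 1):
  n = 1: D(1) = 1(1 + 23/6) = 29/6; numerator = -3(1) = -3; a_1 = (-3)/(29/6) = -18/29
  n = 2: D(2) = 2(2 + 23/6) = 35/3; numerator = -3(-18/29) - 3(1) = -33/29; a_2 = (-33/29)/(35/3) = -99/1015
  n = 3: D(3) = 3(3 + 23/6) = 41/2; numerator = -3(-99/1015) - 3(-18/29) = 2187/1015; a_3 = (2187/1015)/(41/2) = 4374/41615
  n = 4: D(4) = 4(4 + 23/6) = 94/3; numerator = -3(4374/41615) - 3(-99/1015) = -27/1189; a_4 = (-27/1189)/(94/3) = -81/111766

r = 9/2; a_0 = 1; a_1 = -18/29; a_2 = -99/1015; a_3 = 4374/41615; a_4 = -81/111766


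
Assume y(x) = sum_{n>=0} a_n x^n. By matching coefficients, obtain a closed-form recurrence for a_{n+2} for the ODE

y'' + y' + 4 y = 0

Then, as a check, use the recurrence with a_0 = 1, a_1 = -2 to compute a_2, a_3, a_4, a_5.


Substitute y = sum_n a_n x^n.
y''(x) has coefficient (n+2)(n+1) a_{n+2} at x^n;
y'(x) has coefficient (n+1) a_{n+1} at x^n;
4 y(x) has coefficient 4 a_n at x^n.
Matching x^n: (n+2)(n+1) a_{n+2} + (n+1) a_{n+1} + 4 a_n = 0.
Thus a_{n+2} = [-(n+1) a_{n+1} - 4 a_n] / ((n+1)(n+2)).

Check with a_0 = 1, a_1 = -2 (apply the recurrence for n = 0, 1, 2, 3): a_0 = 1, a_1 = -2, a_2 = -1, a_3 = 5/3, a_4 = -1/12, a_5 = -19/60.

a_(n+2) = [-(n+1) a_(n+1) - 4 a_n] / ((n+1)(n+2)); check: a_0 = 1, a_1 = -2, a_2 = -1, a_3 = 5/3, a_4 = -1/12, a_5 = -19/60


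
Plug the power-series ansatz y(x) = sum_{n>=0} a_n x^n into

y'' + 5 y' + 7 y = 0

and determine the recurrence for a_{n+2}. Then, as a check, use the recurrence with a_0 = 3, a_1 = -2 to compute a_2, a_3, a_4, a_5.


Substitute y = sum_n a_n x^n.
y''(x) has coefficient (n+2)(n+1) a_{n+2} at x^n;
5 y'(x) has coefficient 5 (n+1) a_{n+1} at x^n;
7 y(x) has coefficient 7 a_n at x^n.
Matching x^n: (n+2)(n+1) a_{n+2} + 5 (n+1) a_{n+1} + 7 a_n = 0.
Thus a_{n+2} = [-5 (n+1) a_{n+1} - 7 a_n] / ((n+1)(n+2)).

Check with a_0 = 3, a_1 = -2 (apply the recurrence for n = 0, 1, 2, 3): a_0 = 3, a_1 = -2, a_2 = -11/2, a_3 = 23/2, a_4 = -67/6, a_5 = 857/120.

a_(n+2) = [-5 (n+1) a_(n+1) - 7 a_n] / ((n+1)(n+2)); check: a_0 = 3, a_1 = -2, a_2 = -11/2, a_3 = 23/2, a_4 = -67/6, a_5 = 857/120


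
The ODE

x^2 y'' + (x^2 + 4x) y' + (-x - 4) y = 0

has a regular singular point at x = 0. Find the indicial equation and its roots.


Divide by x^2 to reach normal form y'' + P_1(x) y' + P_2(x) y = 0 with P_1(x) = 1 + 4/x and P_2(x) = -1/x - 4/x^2.
x = 0 is a singular point because the y'-coefficient 1 + 4/x has a pole at x = 0 and the y-coefficient -1/x - 4/x^2 has a pole at x = 0.
It is a regular singular point because x P_1(x) = p(x) = x + 4 and x^2 P_2(x) = q(x) = -x - 4 are polynomials, hence analytic at x = 0.
p(0) = 4,  q(0) = -4.
Indicial equation: r(r-1) + p(0) r + q(0) = 0, i.e. r^2 + (p(0) - 1) r + q(0) = 0, i.e. r^2 + 3 r - 4 = 0.
Discriminant: (3)^2 - 4(-4) = 25, so r = (-3 ± 5)/2.
Solving: r_1 = 1, r_2 = -4.

indicial: r^2 + 3 r - 4 = 0; roots r_1 = 1, r_2 = -4


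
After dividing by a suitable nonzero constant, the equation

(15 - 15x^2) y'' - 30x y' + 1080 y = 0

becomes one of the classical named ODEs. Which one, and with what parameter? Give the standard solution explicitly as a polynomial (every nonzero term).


All three coefficients share the factor 15; dividing through by 15 gives  (1 - x^2) y'' - 2x y' + 72 y = 0.
This matches the Legendre equation (1 - x^2) y'' - 2x y' + n(n+1) y = 0 (note the -2x y' term) with n(n+1) = 72, so n = 8; the polynomial solution is P_8(x).
With y = sum_k a_k x^k, matching x^k gives (k+2)(k+1) a_{k+2} = [k(k+1) - n(n+1)] a_k = (k - 8)(k + 9) a_k. The right side vanishes at k = 8, so the series with the parity of 8 terminates at degree 8.
Standard normalization (P_n(1) = 1): leading coefficient (2n)!/(2^n (n!)^2) = 20922789888000/(256*1625702400) = 6435/128, so a_8 = 6435/128. Work downward with a_k = (k+1)(k+2) a_{k+2} / ((k - 8)(k + 9)):
  a_6 = (7)(8)(6435/128) / ((6 - 8)(6 + 9)) = (45045/16)/(-30) = -3003/32
  a_4 = (5)(6)(-3003/32) / ((4 - 8)(4 + 9)) = (-45045/16)/(-52) = 3465/64
  a_2 = (3)(4)(3465/64) / ((2 - 8)(2 + 9)) = (10395/16)/(-66) = -315/32
  a_0 = (1)(2)(-315/32) / ((0 - 8)(0 + 9)) = (-315/16)/(-72) = 35/128
Hence P_8(x) = 6435 x^8/128 - 3003 x^6/32 + 3465 x^4/64 - 315 x^2/32 + 35/128.

P_8(x); series = 6435 x^8/128 - 3003 x^6/32 + 3465 x^4/64 - 315 x^2/32 + 35/128


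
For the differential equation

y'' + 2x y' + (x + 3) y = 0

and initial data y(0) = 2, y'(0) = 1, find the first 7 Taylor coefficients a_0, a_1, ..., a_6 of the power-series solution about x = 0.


Ansatz: y(x) = sum_{n>=0} a_n x^n, so y'(x) = sum_{n>=1} n a_n x^(n-1) and y''(x) = sum_{n>=2} n(n-1) a_n x^(n-2).
Substitute into P(x) y'' + Q(x) y' + R(x) y = 0 with P(x) = 1, Q(x) = 2x, R(x) = x + 3, and match powers of x.
Initial conditions: a_0 = 2, a_1 = 1.
Setting the coefficient of each power of x to zero and solving order by order (substituting the coefficients already found):
  x^0: 2 a_2 + 3 a_0 = 0  ->  2 a_2 = -3 a_0 = -6  ->  a_2 = -3
  x^1: 6 a_3 + 5 a_1 + a_0 = 0  ->  6 a_3 = -5 a_1 - a_0 = -7  ->  a_3 = -7/6
  x^2: 12 a_4 + 7 a_2 + a_1 = 0  ->  12 a_4 = -7 a_2 - a_1 = 20  ->  a_4 = 5/3
  x^3: 20 a_5 + 9 a_3 + a_2 = 0  ->  20 a_5 = -9 a_3 - a_2 = 27/2  ->  a_5 = 27/40
  x^4: 30 a_6 + 11 a_4 + a_3 = 0  ->  30 a_6 = -11 a_4 - a_3 = -103/6  ->  a_6 = -103/180
Truncated series: y(x) = 2 + x - 3 x^2 - (7/6) x^3 + (5/3) x^4 + (27/40) x^5 - (103/180) x^6 + O(x^7).

a_0 = 2; a_1 = 1; a_2 = -3; a_3 = -7/6; a_4 = 5/3; a_5 = 27/40; a_6 = -103/180


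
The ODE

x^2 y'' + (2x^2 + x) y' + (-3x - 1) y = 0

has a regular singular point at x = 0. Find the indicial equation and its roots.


Divide by x^2 to reach normal form y'' + P_1(x) y' + P_2(x) y = 0 with P_1(x) = 2 + 1/x and P_2(x) = -3/x - 1/x^2.
x = 0 is a singular point because the y'-coefficient 2 + 1/x has a pole at x = 0 and the y-coefficient -3/x - 1/x^2 has a pole at x = 0.
It is a regular singular point because x P_1(x) = p(x) = 2x + 1 and x^2 P_2(x) = q(x) = -3x - 1 are polynomials, hence analytic at x = 0.
p(0) = 1,  q(0) = -1.
Indicial equation: r(r-1) + p(0) r + q(0) = 0, i.e. r^2 + (p(0) - 1) r + q(0) = 0, i.e. r^2 - 1 = 0.
Discriminant: (0)^2 - 4(-1) = 4, so r = (0 ± 2)/2.
Solving: r_1 = 1, r_2 = -1.

indicial: r^2 - 1 = 0; roots r_1 = 1, r_2 = -1


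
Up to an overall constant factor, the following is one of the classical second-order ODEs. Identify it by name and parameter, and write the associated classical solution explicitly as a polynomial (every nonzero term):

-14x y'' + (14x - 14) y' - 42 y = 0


All three coefficients share the factor -14; dividing through by -14 gives  x y'' + (1 - x) y' + 3 y = 0.
This matches the Laguerre equation x y'' + (1 - x) y' + n y = 0 with n = 3; the polynomial solution is L_3(x).
With y = sum_k a_k x^k, matching x^k gives (k+1)k a_{k+1} + (k+1) a_{k+1} - k a_k + n a_k = 0, i.e. (k+1)^2 a_{k+1} = (k - n) a_k = (k - 3) a_k. The right side vanishes at k = 3, so the series terminates at degree 3.
Standard normalization L_n(0) = 1 gives a_0 = 1. Work upward with a_{k+1} = (k - 3) a_k / (k+1)^2:
  a_1 = (0 - 3)(1) / 1^2 = -3/1 = -3
  a_2 = (1 - 3)(-3) / 2^2 = 6/4 = 3/2
  a_3 = (2 - 3)(3/2) / 3^2 = (-3/2)/9 = -1/6
Hence L_3(x) = -x^3/6 + 3 x^2/2 - 3 x + 1.

L_3(x); series = -x^3/6 + 3 x^2/2 - 3 x + 1


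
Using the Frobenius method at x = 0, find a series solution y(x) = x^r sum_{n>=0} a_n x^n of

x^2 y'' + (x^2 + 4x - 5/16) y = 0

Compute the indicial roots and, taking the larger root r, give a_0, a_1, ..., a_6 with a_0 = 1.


Write in Frobenius form y'' + (p(x)/x) y' + (q(x)/x^2) y = 0:
  p(x) = 0,  q(x) = x^2 + 4x - 5/16.
Indicial equation: r(r-1) + (0) r + (-5/16) = 0 -> roots r_1 = 5/4, r_2 = -1/4.
Take r = r_1 = 5/4. Let y(x) = x^r sum_{n>=0} a_n x^n with a_0 = 1.
Substitute y = x^r sum a_n x^n and match x^{r+n}. The recurrence is
  D(n) a_n + 4 a_{n-1} + 1 a_{n-2} = 0,  where D(n) = (r+n)(r+n-1) + (0)(r+n) + (-5/16).
  a_n = [-4 a_{n-1} - 1 a_{n-2}] / D(n).
Since the indicial polynomial factors as (r - r_1)(r - r_2), D(n) = (r_1 + n - r_1)(r_1 + n - r_2) = n(n + 3/2).
Evaluating step by step (a_0 = 1):
  n = 1: D(1) = 1(1 + 3/2) = 5/2; numerator = -4(1) = -4; a_1 = (-4)/(5/2) = -8/5
  n = 2: D(2) = 2(2 + 3/2) = 7; numerator = -4(-8/5) - 1(1) = 27/5; a_2 = (27/5)/(7) = 27/35
  n = 3: D(3) = 3(3 + 3/2) = 27/2; numerator = -4(27/35) - 1(-8/5) = -52/35; a_3 = (-52/35)/(27/2) = -104/945
  n = 4: D(4) = 4(4 + 3/2) = 22; numerator = -4(-104/945) - 1(27/35) = -313/945; a_4 = (-313/945)/(22) = -313/20790
  n = 5: D(5) = 5(5 + 3/2) = 65/2; numerator = -4(-313/20790) - 1(-104/945) = 118/693; a_5 = (118/693)/(65/2) = 236/45045
  n = 6: D(6) = 6(6 + 3/2) = 45; numerator = -4(236/45045) - 1(-313/20790) = -29/4914; a_6 = (-29/4914)/(45) = -29/221130

r = 5/4; a_0 = 1; a_1 = -8/5; a_2 = 27/35; a_3 = -104/945; a_4 = -313/20790; a_5 = 236/45045; a_6 = -29/221130


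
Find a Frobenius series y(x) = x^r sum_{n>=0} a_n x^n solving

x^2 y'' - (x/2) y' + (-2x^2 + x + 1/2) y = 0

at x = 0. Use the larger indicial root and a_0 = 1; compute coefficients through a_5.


Write in Frobenius form y'' + (p(x)/x) y' + (q(x)/x^2) y = 0:
  p(x) = -1/2,  q(x) = -2x^2 + x + 1/2.
Indicial equation: r(r-1) + (-1/2) r + (1/2) = 0 -> roots r_1 = 1, r_2 = 1/2.
Take r = r_1 = 1. Let y(x) = x^r sum_{n>=0} a_n x^n with a_0 = 1.
Substitute y = x^r sum a_n x^n and match x^{r+n}. The recurrence is
  D(n) a_n + 1 a_{n-1} - 2 a_{n-2} = 0,  where D(n) = (r+n)(r+n-1) + (-1/2)(r+n) + (1/2).
  a_n = [-1 a_{n-1} + 2 a_{n-2}] / D(n).
Since the indicial polynomial factors as (r - r_1)(r - r_2), D(n) = (r_1 + n - r_1)(r_1 + n - r_2) = n(n + 1/2).
Evaluating step by step (a_0 = 1):
  n = 1: D(1) = 1(1 + 1/2) = 3/2; numerator = -1(1) = -1; a_1 = (-1)/(3/2) = -2/3
  n = 2: D(2) = 2(2 + 1/2) = 5; numerator = -1(-2/3) + 2(1) = 8/3; a_2 = (8/3)/(5) = 8/15
  n = 3: D(3) = 3(3 + 1/2) = 21/2; numerator = -1(8/15) + 2(-2/3) = -28/15; a_3 = (-28/15)/(21/2) = -8/45
  n = 4: D(4) = 4(4 + 1/2) = 18; numerator = -1(-8/45) + 2(8/15) = 56/45; a_4 = (56/45)/(18) = 28/405
  n = 5: D(5) = 5(5 + 1/2) = 55/2; numerator = -1(28/405) + 2(-8/45) = -172/405; a_5 = (-172/405)/(55/2) = -344/22275

r = 1; a_0 = 1; a_1 = -2/3; a_2 = 8/15; a_3 = -8/45; a_4 = 28/405; a_5 = -344/22275


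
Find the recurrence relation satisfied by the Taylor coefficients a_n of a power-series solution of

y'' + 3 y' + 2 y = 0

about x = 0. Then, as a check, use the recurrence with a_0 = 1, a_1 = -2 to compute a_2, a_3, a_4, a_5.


Substitute y = sum_n a_n x^n.
y''(x) has coefficient (n+2)(n+1) a_{n+2} at x^n;
3 y'(x) has coefficient 3 (n+1) a_{n+1} at x^n;
2 y(x) has coefficient 2 a_n at x^n.
Matching x^n: (n+2)(n+1) a_{n+2} + 3 (n+1) a_{n+1} + 2 a_n = 0.
Thus a_{n+2} = [-3 (n+1) a_{n+1} - 2 a_n] / ((n+1)(n+2)).

Check with a_0 = 1, a_1 = -2 (apply the recurrence for n = 0, 1, 2, 3): a_0 = 1, a_1 = -2, a_2 = 2, a_3 = -4/3, a_4 = 2/3, a_5 = -4/15.

a_(n+2) = [-3 (n+1) a_(n+1) - 2 a_n] / ((n+1)(n+2)); check: a_0 = 1, a_1 = -2, a_2 = 2, a_3 = -4/3, a_4 = 2/3, a_5 = -4/15


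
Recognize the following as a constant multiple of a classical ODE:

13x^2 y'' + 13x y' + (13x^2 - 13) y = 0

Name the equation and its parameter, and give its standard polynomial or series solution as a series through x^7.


All three coefficients share the factor 13; dividing through by 13 gives  x^2 y'' + x y' + (x^2 - 1) y = 0.
This matches the Bessel equation x^2 y'' + x y' + (x^2 - nu^2) y = 0 with nu^2 = 1, so nu = 1; the solution bounded at x = 0 is J_1(x).
Frobenius at x = 0: indicial roots ±nu; for r = nu the recurrence k(k + 2nu) c_k = -c_{k-2} gives the standard series J_nu(x) = sum_{k>=0} (-1)^k / (k! (k+nu)!) (x/2)^(2k+nu). Evaluate the first 4 terms:
  k = 0: (-1)^0 / (0! * 1! * 2^1) x^1 = 1/(1*1*2) x^1 = (1/2) x^1
  k = 1: (-1)^1 / (1! * 2! * 2^3) x^3 = -1/(1*2*8) x^3 = (-1/16) x^3
  k = 2: (-1)^2 / (2! * 3! * 2^5) x^5 = 1/(2*6*32) x^5 = (1/384) x^5
  k = 3: (-1)^3 / (3! * 4! * 2^7) x^7 = -1/(6*24*128) x^7 = (-1/18432) x^7
Hence J_1(x) = -x^7/18432 + x^5/384 - x^3/16 + x/2 + ....

J_1(x); series = -x^7/18432 + x^5/384 - x^3/16 + x/2


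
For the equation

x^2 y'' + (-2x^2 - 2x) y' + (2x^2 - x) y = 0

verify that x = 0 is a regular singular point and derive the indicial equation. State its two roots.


Divide by x^2 to reach normal form y'' + P_1(x) y' + P_2(x) y = 0 with P_1(x) = -2 - 2/x and P_2(x) = 2 - 1/x.
x = 0 is a singular point because the y'-coefficient -2 - 2/x has a pole at x = 0 and the y-coefficient 2 - 1/x has a pole at x = 0.
It is a regular singular point because x P_1(x) = p(x) = -2x - 2 and x^2 P_2(x) = q(x) = 2x^2 - x are polynomials, hence analytic at x = 0.
p(0) = -2,  q(0) = 0.
Indicial equation: r(r-1) + p(0) r + q(0) = 0, i.e. r^2 + (p(0) - 1) r + q(0) = 0, i.e. r^2 - 3 r = 0.
Discriminant: (-3)^2 - 4(0) = 9, so r = (3 ± 3)/2.
Solving: r_1 = 3, r_2 = 0.

indicial: r^2 - 3 r = 0; roots r_1 = 3, r_2 = 0


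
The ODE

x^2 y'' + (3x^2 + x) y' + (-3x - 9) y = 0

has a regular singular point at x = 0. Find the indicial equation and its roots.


Divide by x^2 to reach normal form y'' + P_1(x) y' + P_2(x) y = 0 with P_1(x) = 3 + 1/x and P_2(x) = -3/x - 9/x^2.
x = 0 is a singular point because the y'-coefficient 3 + 1/x has a pole at x = 0 and the y-coefficient -3/x - 9/x^2 has a pole at x = 0.
It is a regular singular point because x P_1(x) = p(x) = 3x + 1 and x^2 P_2(x) = q(x) = -3x - 9 are polynomials, hence analytic at x = 0.
p(0) = 1,  q(0) = -9.
Indicial equation: r(r-1) + p(0) r + q(0) = 0, i.e. r^2 + (p(0) - 1) r + q(0) = 0, i.e. r^2 - 9 = 0.
Discriminant: (0)^2 - 4(-9) = 36, so r = (0 ± 6)/2.
Solving: r_1 = 3, r_2 = -3.

indicial: r^2 - 9 = 0; roots r_1 = 3, r_2 = -3


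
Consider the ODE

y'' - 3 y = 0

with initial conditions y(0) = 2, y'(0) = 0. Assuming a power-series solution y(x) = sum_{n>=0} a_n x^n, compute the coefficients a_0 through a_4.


Ansatz: y(x) = sum_{n>=0} a_n x^n, so y'(x) = sum_{n>=1} n a_n x^(n-1) and y''(x) = sum_{n>=2} n(n-1) a_n x^(n-2).
Substitute into P(x) y'' + Q(x) y' + R(x) y = 0 with P(x) = 1, Q(x) = 0, R(x) = -3, and match powers of x.
Initial conditions: a_0 = 2, a_1 = 0.
Setting the coefficient of each power of x to zero and solving order by order (substituting the coefficients already found):
  x^0: 2 a_2 - 3 a_0 = 0  ->  2 a_2 = 3 a_0 = 6  ->  a_2 = 3
  x^1: 6 a_3 - 3 a_1 = 0  ->  6 a_3 = 3 a_1 = 0  ->  a_3 = 0
  x^2: 12 a_4 - 3 a_2 = 0  ->  12 a_4 = 3 a_2 = 9  ->  a_4 = 3/4
Truncated series: y(x) = 2 + 3 x^2 + (3/4) x^4 + O(x^5).

a_0 = 2; a_1 = 0; a_2 = 3; a_3 = 0; a_4 = 3/4


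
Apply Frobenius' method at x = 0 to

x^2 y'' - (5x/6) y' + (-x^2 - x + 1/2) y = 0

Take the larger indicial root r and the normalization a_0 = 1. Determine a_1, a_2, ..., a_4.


Write in Frobenius form y'' + (p(x)/x) y' + (q(x)/x^2) y = 0:
  p(x) = -5/6,  q(x) = -x^2 - x + 1/2.
Indicial equation: r(r-1) + (-5/6) r + (1/2) = 0 -> roots r_1 = 3/2, r_2 = 1/3.
Take r = r_1 = 3/2. Let y(x) = x^r sum_{n>=0} a_n x^n with a_0 = 1.
Substitute y = x^r sum a_n x^n and match x^{r+n}. The recurrence is
  D(n) a_n - 1 a_{n-1} - 1 a_{n-2} = 0,  where D(n) = (r+n)(r+n-1) + (-5/6)(r+n) + (1/2).
  a_n = [1 a_{n-1} + 1 a_{n-2}] / D(n).
Since the indicial polynomial factors as (r - r_1)(r - r_2), D(n) = (r_1 + n - r_1)(r_1 + n - r_2) = n(n + 7/6).
Evaluating step by step (a_0 = 1):
  n = 1: D(1) = 1(1 + 7/6) = 13/6; numerator = 1(1) = 1; a_1 = (1)/(13/6) = 6/13
  n = 2: D(2) = 2(2 + 7/6) = 19/3; numerator = 1(6/13) + 1(1) = 19/13; a_2 = (19/13)/(19/3) = 3/13
  n = 3: D(3) = 3(3 + 7/6) = 25/2; numerator = 1(3/13) + 1(6/13) = 9/13; a_3 = (9/13)/(25/2) = 18/325
  n = 4: D(4) = 4(4 + 7/6) = 62/3; numerator = 1(18/325) + 1(3/13) = 93/325; a_4 = (93/325)/(62/3) = 9/650

r = 3/2; a_0 = 1; a_1 = 6/13; a_2 = 3/13; a_3 = 18/325; a_4 = 9/650


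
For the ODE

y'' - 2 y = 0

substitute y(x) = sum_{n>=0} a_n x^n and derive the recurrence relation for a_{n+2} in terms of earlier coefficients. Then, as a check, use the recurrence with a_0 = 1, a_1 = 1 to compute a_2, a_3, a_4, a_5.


Substitute y = sum_n a_n x^n into y'' + (const) y = 0.
y''(x) = sum_{n>=0} (n+2)(n+1) a_{n+2} x^n.
The ODE becomes sum_n [(n+2)(n+1) a_{n+2} - 2 a_n] x^n = 0.
Setting each coefficient to zero gives the recurrence:
  (n+2)(n+1) a_{n+2} - 2 a_n = 0,
  a_{n+2} = 2 / ((n+1)(n+2)) a_n.

Check with a_0 = 1, a_1 = 1 (apply the recurrence for n = 0, 1, 2, 3): a_0 = 1, a_1 = 1, a_2 = 1, a_3 = 1/3, a_4 = 1/6, a_5 = 1/30.

a_{n+2} = 2/((n+1)(n+2)) * a_n; check: a_0 = 1, a_1 = 1, a_2 = 1, a_3 = 1/3, a_4 = 1/6, a_5 = 1/30


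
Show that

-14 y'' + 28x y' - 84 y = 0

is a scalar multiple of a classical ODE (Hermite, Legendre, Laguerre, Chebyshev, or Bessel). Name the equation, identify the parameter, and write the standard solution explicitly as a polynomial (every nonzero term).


All three coefficients share the factor -14; dividing through by -14 gives  y'' - 2x y' + 6 y = 0.
This matches the Hermite equation y'' - 2x y' + 2n y = 0 with 2n = 6, so n = 3; the polynomial solution is H_3(x).
With y = sum_k a_k x^k, matching x^k gives (k+2)(k+1) a_{k+2} = 2(k - n) a_k = 2(k - 3) a_k. The right side vanishes at k = 3, so the series with the parity of 3 terminates at degree 3.
Standard normalization: leading coefficient of H_n is 2^n, so a_3 = 2^3 = 8. Work downward with a_k = (k+1)(k+2) a_{k+2} / (2(k - n)):
  a_1 = (2)(3)(8) / (2(1 - 3)) = 48/(-4) = -12
Hence H_3(x) = 8 x^3 - 12 x.

H_3(x); series = 8 x^3 - 12 x


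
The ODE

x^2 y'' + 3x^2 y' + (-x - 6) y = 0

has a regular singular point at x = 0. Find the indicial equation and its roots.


Divide by x^2 to reach normal form y'' + P_1(x) y' + P_2(x) y = 0 with P_1(x) = 3 and P_2(x) = -1/x - 6/x^2.
x = 0 is a singular point because the y-coefficient -1/x - 6/x^2 has a pole at x = 0.
It is a regular singular point because x P_1(x) = p(x) = 3x and x^2 P_2(x) = q(x) = -x - 6 are polynomials, hence analytic at x = 0.
p(0) = 0,  q(0) = -6.
Indicial equation: r(r-1) + p(0) r + q(0) = 0, i.e. r^2 + (p(0) - 1) r + q(0) = 0, i.e. r^2 - 1 r - 6 = 0.
Discriminant: (-1)^2 - 4(-6) = 25, so r = (1 ± 5)/2.
Solving: r_1 = 3, r_2 = -2.

indicial: r^2 - 1 r - 6 = 0; roots r_1 = 3, r_2 = -2


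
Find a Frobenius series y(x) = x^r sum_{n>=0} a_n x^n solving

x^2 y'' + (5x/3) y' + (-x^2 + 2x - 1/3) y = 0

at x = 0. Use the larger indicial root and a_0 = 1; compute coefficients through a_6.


Write in Frobenius form y'' + (p(x)/x) y' + (q(x)/x^2) y = 0:
  p(x) = 5/3,  q(x) = -x^2 + 2x - 1/3.
Indicial equation: r(r-1) + (5/3) r + (-1/3) = 0 -> roots r_1 = 1/3, r_2 = -1.
Take r = r_1 = 1/3. Let y(x) = x^r sum_{n>=0} a_n x^n with a_0 = 1.
Substitute y = x^r sum a_n x^n and match x^{r+n}. The recurrence is
  D(n) a_n + 2 a_{n-1} - 1 a_{n-2} = 0,  where D(n) = (r+n)(r+n-1) + (5/3)(r+n) + (-1/3).
  a_n = [-2 a_{n-1} + 1 a_{n-2}] / D(n).
Since the indicial polynomial factors as (r - r_1)(r - r_2), D(n) = (r_1 + n - r_1)(r_1 + n - r_2) = n(n + 4/3).
Evaluating step by step (a_0 = 1):
  n = 1: D(1) = 1(1 + 4/3) = 7/3; numerator = -2(1) = -2; a_1 = (-2)/(7/3) = -6/7
  n = 2: D(2) = 2(2 + 4/3) = 20/3; numerator = -2(-6/7) + 1(1) = 19/7; a_2 = (19/7)/(20/3) = 57/140
  n = 3: D(3) = 3(3 + 4/3) = 13; numerator = -2(57/140) + 1(-6/7) = -117/70; a_3 = (-117/70)/(13) = -9/70
  n = 4: D(4) = 4(4 + 4/3) = 64/3; numerator = -2(-9/70) + 1(57/140) = 93/140; a_4 = (93/140)/(64/3) = 279/8960
  n = 5: D(5) = 5(5 + 4/3) = 95/3; numerator = -2(279/8960) + 1(-9/70) = -171/896; a_5 = (-171/896)/(95/3) = -27/4480
  n = 6: D(6) = 6(6 + 4/3) = 44; numerator = -2(-27/4480) + 1(279/8960) = 387/8960; a_6 = (387/8960)/(44) = 387/394240

r = 1/3; a_0 = 1; a_1 = -6/7; a_2 = 57/140; a_3 = -9/70; a_4 = 279/8960; a_5 = -27/4480; a_6 = 387/394240


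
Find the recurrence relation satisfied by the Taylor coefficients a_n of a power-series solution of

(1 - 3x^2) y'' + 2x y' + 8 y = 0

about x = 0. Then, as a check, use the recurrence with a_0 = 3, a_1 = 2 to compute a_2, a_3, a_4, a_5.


Substitute y = sum_n a_n x^n.
(1 - 3 x^2) y'' contributes (n+2)(n+1) a_{n+2} - 3 n(n-1) a_n at x^n.
2 x y'(x) contributes 2 n a_n at x^n.
8 y(x) contributes 8 a_n at x^n.
Matching x^n: (n+2)(n+1) a_{n+2} + (-3 n(n-1) + 2 n + 8) a_n = 0.
Thus a_{n+2} = (3 n(n-1) - 2 n - 8) / ((n+1)(n+2)) * a_n.

Check with a_0 = 3, a_1 = 2 (apply the recurrence for n = 0, 1, 2, 3): a_0 = 3, a_1 = 2, a_2 = -12, a_3 = -10/3, a_4 = 6, a_5 = -2/3.

a_(n+2) = (3 n(n-1) - 2 n - 8) / ((n+1)(n+2)) * a_n; check: a_0 = 3, a_1 = 2, a_2 = -12, a_3 = -10/3, a_4 = 6, a_5 = -2/3


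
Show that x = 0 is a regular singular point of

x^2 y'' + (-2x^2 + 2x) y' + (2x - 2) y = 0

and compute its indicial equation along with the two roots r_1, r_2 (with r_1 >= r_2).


Divide by x^2 to reach normal form y'' + P_1(x) y' + P_2(x) y = 0 with P_1(x) = -2 + 2/x and P_2(x) = 2/x - 2/x^2.
x = 0 is a singular point because the y'-coefficient -2 + 2/x has a pole at x = 0 and the y-coefficient 2/x - 2/x^2 has a pole at x = 0.
It is a regular singular point because x P_1(x) = p(x) = 2 - 2x and x^2 P_2(x) = q(x) = 2x - 2 are polynomials, hence analytic at x = 0.
p(0) = 2,  q(0) = -2.
Indicial equation: r(r-1) + p(0) r + q(0) = 0, i.e. r^2 + (p(0) - 1) r + q(0) = 0, i.e. r^2 + 1 r - 2 = 0.
Discriminant: (1)^2 - 4(-2) = 9, so r = (-1 ± 3)/2.
Solving: r_1 = 1, r_2 = -2.

indicial: r^2 + 1 r - 2 = 0; roots r_1 = 1, r_2 = -2


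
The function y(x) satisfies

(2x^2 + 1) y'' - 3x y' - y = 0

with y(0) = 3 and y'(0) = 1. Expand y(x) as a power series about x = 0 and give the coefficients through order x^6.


Ansatz: y(x) = sum_{n>=0} a_n x^n, so y'(x) = sum_{n>=1} n a_n x^(n-1) and y''(x) = sum_{n>=2} n(n-1) a_n x^(n-2).
Substitute into P(x) y'' + Q(x) y' + R(x) y = 0 with P(x) = 2x^2 + 1, Q(x) = -3x, R(x) = -1, and match powers of x.
Initial conditions: a_0 = 3, a_1 = 1.
Setting the coefficient of each power of x to zero and solving order by order (substituting the coefficients already found):
  x^0: 2 a_2 - a_0 = 0  ->  2 a_2 = a_0 = 3  ->  a_2 = 3/2
  x^1: 6 a_3 - 4 a_1 = 0  ->  6 a_3 = 4 a_1 = 4  ->  a_3 = 2/3
  x^2: 12 a_4 - 3 a_2 = 0  ->  12 a_4 = 3 a_2 = 9/2  ->  a_4 = 3/8
  x^3: 20 a_5 + 2 a_3 = 0  ->  20 a_5 = -2 a_3 = -4/3  ->  a_5 = -1/15
  x^4: 30 a_6 + 11 a_4 = 0  ->  30 a_6 = -11 a_4 = -33/8  ->  a_6 = -11/80
Truncated series: y(x) = 3 + x + (3/2) x^2 + (2/3) x^3 + (3/8) x^4 - (1/15) x^5 - (11/80) x^6 + O(x^7).

a_0 = 3; a_1 = 1; a_2 = 3/2; a_3 = 2/3; a_4 = 3/8; a_5 = -1/15; a_6 = -11/80


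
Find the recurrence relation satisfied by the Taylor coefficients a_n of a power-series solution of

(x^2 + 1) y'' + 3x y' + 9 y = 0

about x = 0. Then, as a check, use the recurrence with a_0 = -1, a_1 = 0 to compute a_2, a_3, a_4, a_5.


Substitute y = sum_n a_n x^n.
(1 + 1 x^2) y'' contributes (n+2)(n+1) a_{n+2} + n(n-1) a_n at x^n.
3 x y'(x) contributes 3 n a_n at x^n.
9 y(x) contributes 9 a_n at x^n.
Matching x^n: (n+2)(n+1) a_{n+2} + (n(n-1) + 3 n + 9) a_n = 0.
Thus a_{n+2} = (-n(n-1) - 3 n - 9) / ((n+1)(n+2)) * a_n.

Check with a_0 = -1, a_1 = 0 (apply the recurrence for n = 0, 1, 2, 3): a_0 = -1, a_1 = 0, a_2 = 9/2, a_3 = 0, a_4 = -51/8, a_5 = 0.

a_(n+2) = (-n(n-1) - 3 n - 9) / ((n+1)(n+2)) * a_n; check: a_0 = -1, a_1 = 0, a_2 = 9/2, a_3 = 0, a_4 = -51/8, a_5 = 0


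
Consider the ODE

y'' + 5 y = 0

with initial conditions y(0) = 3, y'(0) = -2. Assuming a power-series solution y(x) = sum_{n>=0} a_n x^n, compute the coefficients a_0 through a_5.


Ansatz: y(x) = sum_{n>=0} a_n x^n, so y'(x) = sum_{n>=1} n a_n x^(n-1) and y''(x) = sum_{n>=2} n(n-1) a_n x^(n-2).
Substitute into P(x) y'' + Q(x) y' + R(x) y = 0 with P(x) = 1, Q(x) = 0, R(x) = 5, and match powers of x.
Initial conditions: a_0 = 3, a_1 = -2.
Setting the coefficient of each power of x to zero and solving order by order (substituting the coefficients already found):
  x^0: 2 a_2 + 5 a_0 = 0  ->  2 a_2 = -5 a_0 = -15  ->  a_2 = -15/2
  x^1: 6 a_3 + 5 a_1 = 0  ->  6 a_3 = -5 a_1 = 10  ->  a_3 = 5/3
  x^2: 12 a_4 + 5 a_2 = 0  ->  12 a_4 = -5 a_2 = 75/2  ->  a_4 = 25/8
  x^3: 20 a_5 + 5 a_3 = 0  ->  20 a_5 = -5 a_3 = -25/3  ->  a_5 = -5/12
Truncated series: y(x) = 3 - 2 x - (15/2) x^2 + (5/3) x^3 + (25/8) x^4 - (5/12) x^5 + O(x^6).

a_0 = 3; a_1 = -2; a_2 = -15/2; a_3 = 5/3; a_4 = 25/8; a_5 = -5/12


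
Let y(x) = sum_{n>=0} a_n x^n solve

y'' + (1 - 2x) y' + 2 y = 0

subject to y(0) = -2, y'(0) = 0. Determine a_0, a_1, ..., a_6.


Ansatz: y(x) = sum_{n>=0} a_n x^n, so y'(x) = sum_{n>=1} n a_n x^(n-1) and y''(x) = sum_{n>=2} n(n-1) a_n x^(n-2).
Substitute into P(x) y'' + Q(x) y' + R(x) y = 0 with P(x) = 1, Q(x) = 1 - 2x, R(x) = 2, and match powers of x.
Initial conditions: a_0 = -2, a_1 = 0.
Setting the coefficient of each power of x to zero and solving order by order (substituting the coefficients already found):
  x^0: 2 a_2 + a_1 + 2 a_0 = 0  ->  2 a_2 = -a_1 - 2 a_0 = 4  ->  a_2 = 2
  x^1: 6 a_3 + 2 a_2 = 0  ->  6 a_3 = -2 a_2 = -4  ->  a_3 = -2/3
  x^2: 12 a_4 + 3 a_3 - 2 a_2 = 0  ->  12 a_4 = -3 a_3 + 2 a_2 = 6  ->  a_4 = 1/2
  x^3: 20 a_5 + 4 a_4 - 4 a_3 = 0  ->  20 a_5 = -4 a_4 + 4 a_3 = -14/3  ->  a_5 = -7/30
  x^4: 30 a_6 + 5 a_5 - 6 a_4 = 0  ->  30 a_6 = -5 a_5 + 6 a_4 = 25/6  ->  a_6 = 5/36
Truncated series: y(x) = -2 + 2 x^2 - (2/3) x^3 + (1/2) x^4 - (7/30) x^5 + (5/36) x^6 + O(x^7).

a_0 = -2; a_1 = 0; a_2 = 2; a_3 = -2/3; a_4 = 1/2; a_5 = -7/30; a_6 = 5/36


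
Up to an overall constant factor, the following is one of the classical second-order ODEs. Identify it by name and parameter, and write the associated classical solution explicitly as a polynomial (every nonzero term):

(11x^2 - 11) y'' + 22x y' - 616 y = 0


All three coefficients share the factor -11; dividing through by -11 gives  (1 - x^2) y'' - 2x y' + 56 y = 0.
This matches the Legendre equation (1 - x^2) y'' - 2x y' + n(n+1) y = 0 (note the -2x y' term) with n(n+1) = 56, so n = 7; the polynomial solution is P_7(x).
With y = sum_k a_k x^k, matching x^k gives (k+2)(k+1) a_{k+2} = [k(k+1) - n(n+1)] a_k = (k - 7)(k + 8) a_k. The right side vanishes at k = 7, so the series with the parity of 7 terminates at degree 7.
Standard normalization (P_n(1) = 1): leading coefficient (2n)!/(2^n (n!)^2) = 87178291200/(128*25401600) = 429/16, so a_7 = 429/16. Work downward with a_k = (k+1)(k+2) a_{k+2} / ((k - 7)(k + 8)):
  a_5 = (6)(7)(429/16) / ((5 - 7)(5 + 8)) = (9009/8)/(-26) = -693/16
  a_3 = (4)(5)(-693/16) / ((3 - 7)(3 + 8)) = (-3465/4)/(-44) = 315/16
  a_1 = (2)(3)(315/16) / ((1 - 7)(1 + 8)) = (945/8)/(-54) = -35/16
Hence P_7(x) = 429 x^7/16 - 693 x^5/16 + 315 x^3/16 - 35 x/16.

P_7(x); series = 429 x^7/16 - 693 x^5/16 + 315 x^3/16 - 35 x/16
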